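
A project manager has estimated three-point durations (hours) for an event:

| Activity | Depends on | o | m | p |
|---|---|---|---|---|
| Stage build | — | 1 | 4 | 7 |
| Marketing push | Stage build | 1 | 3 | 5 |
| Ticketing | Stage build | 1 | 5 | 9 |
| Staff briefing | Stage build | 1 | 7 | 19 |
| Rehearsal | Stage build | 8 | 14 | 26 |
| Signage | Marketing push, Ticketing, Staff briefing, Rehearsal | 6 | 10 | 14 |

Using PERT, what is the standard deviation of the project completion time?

te_Stage build = (1 + 4·4 + 7)/6 = 24/6 = 4; σ²_Stage build = ((7−1)/6)² = 1.000
te_Marketing push = (1 + 4·3 + 5)/6 = 18/6 = 3; σ²_Marketing push = ((5−1)/6)² = 0.444
te_Ticketing = (1 + 4·5 + 9)/6 = 30/6 = 5; σ²_Ticketing = ((9−1)/6)² = 1.778
te_Staff briefing = (1 + 4·7 + 19)/6 = 48/6 = 8; σ²_Staff briefing = ((19−1)/6)² = 9.000
te_Rehearsal = (8 + 4·14 + 26)/6 = 90/6 = 15; σ²_Rehearsal = ((26−8)/6)² = 9.000
te_Signage = (6 + 4·10 + 14)/6 = 60/6 = 10; σ²_Signage = ((14−6)/6)² = 1.778

Forward pass:
ES_Stage build = 0; EF_Stage build = 4
ES_Marketing push = 4; EF_Marketing push = 4+3 = 7
ES_Ticketing = 4; EF_Ticketing = 4+5 = 9
ES_Staff briefing = 4; EF_Staff briefing = 4+8 = 12
ES_Rehearsal = 4; EF_Rehearsal = 4+15 = 19
ES_Signage = max(EF_Marketing push=7, EF_Ticketing=9, EF_Staff briefing=12, EF_Rehearsal=19) = 19; EF_Signage = 19+10 = 29
Expected project duration μ = 29 hours. Critical path: Stage build → Rehearsal → Signage.

Variance along critical path = 1.000 + 9.000 + 1.778 = 11.778
σ = √11.778 = 3.432 hours

3.43 hours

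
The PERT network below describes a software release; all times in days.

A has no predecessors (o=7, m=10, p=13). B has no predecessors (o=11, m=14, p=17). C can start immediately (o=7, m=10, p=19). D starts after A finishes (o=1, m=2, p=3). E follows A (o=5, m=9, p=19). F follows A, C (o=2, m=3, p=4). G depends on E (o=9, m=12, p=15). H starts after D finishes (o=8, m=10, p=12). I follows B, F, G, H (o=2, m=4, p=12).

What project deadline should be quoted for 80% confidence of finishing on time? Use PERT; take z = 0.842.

te_A = (7 + 4·10 + 13)/6 = 60/6 = 10; σ²_A = ((13−7)/6)² = 1.000
te_B = (11 + 4·14 + 17)/6 = 84/6 = 14; σ²_B = ((17−11)/6)² = 1.000
te_C = (7 + 4·10 + 19)/6 = 66/6 = 11; σ²_C = ((19−7)/6)² = 4.000
te_D = (1 + 4·2 + 3)/6 = 12/6 = 2; σ²_D = ((3−1)/6)² = 0.111
te_E = (5 + 4·9 + 19)/6 = 60/6 = 10; σ²_E = ((19−5)/6)² = 5.444
te_F = (2 + 4·3 + 4)/6 = 18/6 = 3; σ²_F = ((4−2)/6)² = 0.111
te_G = (9 + 4·12 + 15)/6 = 72/6 = 12; σ²_G = ((15−9)/6)² = 1.000
te_H = (8 + 4·10 + 12)/6 = 60/6 = 10; σ²_H = ((12−8)/6)² = 0.444
te_I = (2 + 4·4 + 12)/6 = 30/6 = 5; σ²_I = ((12−2)/6)² = 2.778

Forward pass:
ES_A = 0; EF_A = 10
ES_B = 0; EF_B = 14
ES_C = 0; EF_C = 11
ES_D = 10; EF_D = 10+2 = 12
ES_E = 10; EF_E = 10+10 = 20
ES_F = max(EF_A=10, EF_C=11) = 11; EF_F = 11+3 = 14
ES_G = 20; EF_G = 20+12 = 32
ES_H = 12; EF_H = 12+10 = 22
ES_I = max(EF_B=14, EF_F=14, EF_G=32, EF_H=22) = 32; EF_I = 32+5 = 37
Expected project duration μ = 37 days. Critical path: A → E → G → I.

Variance along critical path = 1.000 + 5.444 + 1.000 + 2.778 = 10.222; σ = 3.197 days.
D = μ + z·σ = 37 + 0.842·3.197 = 39.7 days

39.7 days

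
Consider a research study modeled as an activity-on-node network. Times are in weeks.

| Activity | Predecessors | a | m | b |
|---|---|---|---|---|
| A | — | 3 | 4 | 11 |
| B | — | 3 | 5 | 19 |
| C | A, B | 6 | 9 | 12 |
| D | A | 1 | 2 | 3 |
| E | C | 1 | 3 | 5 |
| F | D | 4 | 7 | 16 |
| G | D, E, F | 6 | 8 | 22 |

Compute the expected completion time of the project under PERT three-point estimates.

te_A = (3 + 4·4 + 11)/6 = 30/6 = 5
te_B = (3 + 4·5 + 19)/6 = 42/6 = 7
te_C = (6 + 4·9 + 12)/6 = 54/6 = 9
te_D = (1 + 4·2 + 3)/6 = 12/6 = 2
te_E = (1 + 4·3 + 5)/6 = 18/6 = 3
te_F = (4 + 4·7 + 16)/6 = 48/6 = 8
te_G = (6 + 4·8 + 22)/6 = 60/6 = 10

Forward pass:
ES_A = 0; EF_A = 5
ES_B = 0; EF_B = 7
ES_C = max(EF_A=5, EF_B=7) = 7; EF_C = 7+9 = 16
ES_D = 5; EF_D = 5+2 = 7
ES_E = 16; EF_E = 16+3 = 19
ES_F = 7; EF_F = 7+8 = 15
ES_G = max(EF_D=7, EF_E=19, EF_F=15) = 19; EF_G = 19+10 = 29
Expected project duration μ = 29 weeks. Critical path: B → C → E → G.

29 weeks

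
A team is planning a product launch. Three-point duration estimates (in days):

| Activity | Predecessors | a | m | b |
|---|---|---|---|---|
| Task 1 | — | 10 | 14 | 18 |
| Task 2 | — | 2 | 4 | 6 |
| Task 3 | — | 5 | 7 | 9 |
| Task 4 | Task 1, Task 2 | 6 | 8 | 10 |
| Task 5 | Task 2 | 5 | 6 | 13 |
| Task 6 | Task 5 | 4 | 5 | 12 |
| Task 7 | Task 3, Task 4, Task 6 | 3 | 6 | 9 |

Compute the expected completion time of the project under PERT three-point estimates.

te_Task 1 = (10 + 4·14 + 18)/6 = 84/6 = 14
te_Task 2 = (2 + 4·4 + 6)/6 = 24/6 = 4
te_Task 3 = (5 + 4·7 + 9)/6 = 42/6 = 7
te_Task 4 = (6 + 4·8 + 10)/6 = 48/6 = 8
te_Task 5 = (5 + 4·6 + 13)/6 = 42/6 = 7
te_Task 6 = (4 + 4·5 + 12)/6 = 36/6 = 6
te_Task 7 = (3 + 4·6 + 9)/6 = 36/6 = 6

Forward pass:
ES_Task 1 = 0; EF_Task 1 = 14
ES_Task 2 = 0; EF_Task 2 = 4
ES_Task 3 = 0; EF_Task 3 = 7
ES_Task 4 = max(EF_Task 1=14, EF_Task 2=4) = 14; EF_Task 4 = 14+8 = 22
ES_Task 5 = 4; EF_Task 5 = 4+7 = 11
ES_Task 6 = 11; EF_Task 6 = 11+6 = 17
ES_Task 7 = max(EF_Task 3=7, EF_Task 4=22, EF_Task 6=17) = 22; EF_Task 7 = 22+6 = 28
Expected project duration μ = 28 days. Critical path: Task 1 → Task 4 → Task 7.

28 days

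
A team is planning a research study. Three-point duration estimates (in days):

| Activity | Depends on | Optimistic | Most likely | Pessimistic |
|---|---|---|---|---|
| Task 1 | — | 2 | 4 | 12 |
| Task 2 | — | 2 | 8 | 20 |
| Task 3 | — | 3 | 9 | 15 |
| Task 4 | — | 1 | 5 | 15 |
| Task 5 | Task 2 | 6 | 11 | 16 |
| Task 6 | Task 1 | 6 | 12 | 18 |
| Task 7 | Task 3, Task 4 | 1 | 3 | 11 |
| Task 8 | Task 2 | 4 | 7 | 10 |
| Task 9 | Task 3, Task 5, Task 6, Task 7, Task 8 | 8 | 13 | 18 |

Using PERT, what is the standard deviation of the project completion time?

3.82 days

te_Task 1 = (2 + 4·4 + 12)/6 = 30/6 = 5; σ²_Task 1 = ((12−2)/6)² = 2.778
te_Task 2 = (2 + 4·8 + 20)/6 = 54/6 = 9; σ²_Task 2 = ((20−2)/6)² = 9.000
te_Task 3 = (3 + 4·9 + 15)/6 = 54/6 = 9; σ²_Task 3 = ((15−3)/6)² = 4.000
te_Task 4 = (1 + 4·5 + 15)/6 = 36/6 = 6; σ²_Task 4 = ((15−1)/6)² = 5.444
te_Task 5 = (6 + 4·11 + 16)/6 = 66/6 = 11; σ²_Task 5 = ((16−6)/6)² = 2.778
te_Task 6 = (6 + 4·12 + 18)/6 = 72/6 = 12; σ²_Task 6 = ((18−6)/6)² = 4.000
te_Task 7 = (1 + 4·3 + 11)/6 = 24/6 = 4; σ²_Task 7 = ((11−1)/6)² = 2.778
te_Task 8 = (4 + 4·7 + 10)/6 = 42/6 = 7; σ²_Task 8 = ((10−4)/6)² = 1.000
te_Task 9 = (8 + 4·13 + 18)/6 = 78/6 = 13; σ²_Task 9 = ((18−8)/6)² = 2.778

Forward pass:
ES_Task 1 = 0; EF_Task 1 = 5
ES_Task 2 = 0; EF_Task 2 = 9
ES_Task 3 = 0; EF_Task 3 = 9
ES_Task 4 = 0; EF_Task 4 = 6
ES_Task 5 = 9; EF_Task 5 = 9+11 = 20
ES_Task 6 = 5; EF_Task 6 = 5+12 = 17
ES_Task 7 = max(EF_Task 3=9, EF_Task 4=6) = 9; EF_Task 7 = 9+4 = 13
ES_Task 8 = 9; EF_Task 8 = 9+7 = 16
ES_Task 9 = max(EF_Task 3=9, EF_Task 5=20, EF_Task 6=17, EF_Task 7=13, EF_Task 8=16) = 20; EF_Task 9 = 20+13 = 33
Expected project duration μ = 33 days. Critical path: Task 2 → Task 5 → Task 9.

Variance along critical path = 9.000 + 2.778 + 2.778 = 14.556
σ = √14.556 = 3.815 days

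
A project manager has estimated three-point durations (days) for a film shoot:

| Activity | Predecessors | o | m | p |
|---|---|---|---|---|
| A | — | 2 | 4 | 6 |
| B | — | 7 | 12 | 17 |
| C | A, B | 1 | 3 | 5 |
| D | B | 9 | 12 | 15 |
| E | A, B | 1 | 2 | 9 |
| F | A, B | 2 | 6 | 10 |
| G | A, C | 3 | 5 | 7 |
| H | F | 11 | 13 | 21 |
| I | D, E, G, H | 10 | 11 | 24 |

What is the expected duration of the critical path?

te_A = (2 + 4·4 + 6)/6 = 24/6 = 4
te_B = (7 + 4·12 + 17)/6 = 72/6 = 12
te_C = (1 + 4·3 + 5)/6 = 18/6 = 3
te_D = (9 + 4·12 + 15)/6 = 72/6 = 12
te_E = (1 + 4·2 + 9)/6 = 18/6 = 3
te_F = (2 + 4·6 + 10)/6 = 36/6 = 6
te_G = (3 + 4·5 + 7)/6 = 30/6 = 5
te_H = (11 + 4·13 + 21)/6 = 84/6 = 14
te_I = (10 + 4·11 + 24)/6 = 78/6 = 13

Forward pass:
ES_A = 0; EF_A = 4
ES_B = 0; EF_B = 12
ES_C = max(EF_A=4, EF_B=12) = 12; EF_C = 12+3 = 15
ES_D = 12; EF_D = 12+12 = 24
ES_E = max(EF_A=4, EF_B=12) = 12; EF_E = 12+3 = 15
ES_F = max(EF_A=4, EF_B=12) = 12; EF_F = 12+6 = 18
ES_G = max(EF_A=4, EF_C=15) = 15; EF_G = 15+5 = 20
ES_H = 18; EF_H = 18+14 = 32
ES_I = max(EF_D=24, EF_E=15, EF_G=20, EF_H=32) = 32; EF_I = 32+13 = 45
Expected project duration μ = 45 days. Critical path: B → F → H → I.

45 days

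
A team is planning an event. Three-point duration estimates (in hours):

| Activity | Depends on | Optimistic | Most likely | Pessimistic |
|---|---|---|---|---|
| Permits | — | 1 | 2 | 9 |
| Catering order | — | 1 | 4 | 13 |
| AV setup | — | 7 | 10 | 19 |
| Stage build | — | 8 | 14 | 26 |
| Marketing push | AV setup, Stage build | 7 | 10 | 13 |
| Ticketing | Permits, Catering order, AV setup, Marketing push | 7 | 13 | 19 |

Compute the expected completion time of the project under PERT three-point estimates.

te_Permits = (1 + 4·2 + 9)/6 = 18/6 = 3
te_Catering order = (1 + 4·4 + 13)/6 = 30/6 = 5
te_AV setup = (7 + 4·10 + 19)/6 = 66/6 = 11
te_Stage build = (8 + 4·14 + 26)/6 = 90/6 = 15
te_Marketing push = (7 + 4·10 + 13)/6 = 60/6 = 10
te_Ticketing = (7 + 4·13 + 19)/6 = 78/6 = 13

Forward pass:
ES_Permits = 0; EF_Permits = 3
ES_Catering order = 0; EF_Catering order = 5
ES_AV setup = 0; EF_AV setup = 11
ES_Stage build = 0; EF_Stage build = 15
ES_Marketing push = max(EF_AV setup=11, EF_Stage build=15) = 15; EF_Marketing push = 15+10 = 25
ES_Ticketing = max(EF_Permits=3, EF_Catering order=5, EF_AV setup=11, EF_Marketing push=25) = 25; EF_Ticketing = 25+13 = 38
Expected project duration μ = 38 hours. Critical path: Stage build → Marketing push → Ticketing.

38 hours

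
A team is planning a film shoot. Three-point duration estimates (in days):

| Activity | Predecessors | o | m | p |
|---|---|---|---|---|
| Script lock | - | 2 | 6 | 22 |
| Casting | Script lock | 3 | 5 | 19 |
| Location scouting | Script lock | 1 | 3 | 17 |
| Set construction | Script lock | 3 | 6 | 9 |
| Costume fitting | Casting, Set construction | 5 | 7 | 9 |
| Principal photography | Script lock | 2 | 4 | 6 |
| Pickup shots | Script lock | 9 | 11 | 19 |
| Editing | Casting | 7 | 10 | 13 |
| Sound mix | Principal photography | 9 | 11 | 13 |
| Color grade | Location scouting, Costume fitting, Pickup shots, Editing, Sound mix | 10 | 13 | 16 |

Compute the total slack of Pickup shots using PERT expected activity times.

te_Script lock = (2 + 4·6 + 22)/6 = 48/6 = 8
te_Casting = (3 + 4·5 + 19)/6 = 42/6 = 7
te_Location scouting = (1 + 4·3 + 17)/6 = 30/6 = 5
te_Set construction = (3 + 4·6 + 9)/6 = 36/6 = 6
te_Costume fitting = (5 + 4·7 + 9)/6 = 42/6 = 7
te_Principal photography = (2 + 4·4 + 6)/6 = 24/6 = 4
te_Pickup shots = (9 + 4·11 + 19)/6 = 72/6 = 12
te_Editing = (7 + 4·10 + 13)/6 = 60/6 = 10
te_Sound mix = (9 + 4·11 + 13)/6 = 66/6 = 11
te_Color grade = (10 + 4·13 + 16)/6 = 78/6 = 13

Forward pass:
ES_Script lock = 0; EF_Script lock = 8
ES_Casting = 8; EF_Casting = 8+7 = 15
ES_Location scouting = 8; EF_Location scouting = 8+5 = 13
ES_Set construction = 8; EF_Set construction = 8+6 = 14
ES_Costume fitting = max(EF_Casting=15, EF_Set construction=14) = 15; EF_Costume fitting = 15+7 = 22
ES_Principal photography = 8; EF_Principal photography = 8+4 = 12
ES_Pickup shots = 8; EF_Pickup shots = 8+12 = 20
ES_Editing = 15; EF_Editing = 15+10 = 25
ES_Sound mix = 12; EF_Sound mix = 12+11 = 23
ES_Color grade = max(EF_Location scouting=13, EF_Costume fitting=22, EF_Pickup shots=20, EF_Editing=25, EF_Sound mix=23) = 25; EF_Color grade = 25+13 = 38
Expected project duration μ = 38 days. Critical path: Script lock → Casting → Editing → Color grade.

Backward pass:
LF_Color grade = 38; LS_Color grade = 38−13 = 25
LF_Sound mix = LS_Color grade = 25; LS_Sound mix = 25−11 = 14
LF_Editing = LS_Color grade = 25; LS_Editing = 25−10 = 15
LF_Pickup shots = LS_Color grade = 25; LS_Pickup shots = 25−12 = 13
LF_Principal photography = LS_Sound mix = 14; LS_Principal photography = 14−4 = 10
LF_Costume fitting = LS_Color grade = 25; LS_Costume fitting = 25−7 = 18
LF_Set construction = LS_Costume fitting = 18; LS_Set construction = 18−6 = 12
LF_Location scouting = LS_Color grade = 25; LS_Location scouting = 25−5 = 20
LF_Casting = min(LS_Costume fitting=18, LS_Editing=15) = 15; LS_Casting = 15−7 = 8
LF_Script lock = min(LS_Casting=8, LS_Location scouting=20, LS_Set construction=12, LS_Principal photography=10, LS_Pickup shots=13) = 8; LS_Script lock = 8−8 = 0
Slack_Pickup shots = LS_Pickup shots − ES_Pickup shots = 13 − 8 = 5

5 days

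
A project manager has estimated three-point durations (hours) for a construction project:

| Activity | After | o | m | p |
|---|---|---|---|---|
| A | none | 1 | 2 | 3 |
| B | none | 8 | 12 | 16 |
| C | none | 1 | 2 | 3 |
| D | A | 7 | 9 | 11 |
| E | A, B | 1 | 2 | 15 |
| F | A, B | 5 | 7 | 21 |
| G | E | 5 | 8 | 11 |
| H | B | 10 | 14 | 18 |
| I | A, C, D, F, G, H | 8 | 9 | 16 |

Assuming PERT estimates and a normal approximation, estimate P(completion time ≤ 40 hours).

te_A = (1 + 4·2 + 3)/6 = 12/6 = 2; σ²_A = ((3−1)/6)² = 0.111
te_B = (8 + 4·12 + 16)/6 = 72/6 = 12; σ²_B = ((16−8)/6)² = 1.778
te_C = (1 + 4·2 + 3)/6 = 12/6 = 2; σ²_C = ((3−1)/6)² = 0.111
te_D = (7 + 4·9 + 11)/6 = 54/6 = 9; σ²_D = ((11−7)/6)² = 0.444
te_E = (1 + 4·2 + 15)/6 = 24/6 = 4; σ²_E = ((15−1)/6)² = 5.444
te_F = (5 + 4·7 + 21)/6 = 54/6 = 9; σ²_F = ((21−5)/6)² = 7.111
te_G = (5 + 4·8 + 11)/6 = 48/6 = 8; σ²_G = ((11−5)/6)² = 1.000
te_H = (10 + 4·14 + 18)/6 = 84/6 = 14; σ²_H = ((18−10)/6)² = 1.778
te_I = (8 + 4·9 + 16)/6 = 60/6 = 10; σ²_I = ((16−8)/6)² = 1.778

Forward pass:
ES_A = 0; EF_A = 2
ES_B = 0; EF_B = 12
ES_C = 0; EF_C = 2
ES_D = 2; EF_D = 2+9 = 11
ES_E = max(EF_A=2, EF_B=12) = 12; EF_E = 12+4 = 16
ES_F = max(EF_A=2, EF_B=12) = 12; EF_F = 12+9 = 21
ES_G = 16; EF_G = 16+8 = 24
ES_H = 12; EF_H = 12+14 = 26
ES_I = max(EF_A=2, EF_C=2, EF_D=11, EF_F=21, EF_G=24, EF_H=26) = 26; EF_I = 26+10 = 36
Expected project duration μ = 36 hours. Critical path: B → H → I.

Variance along critical path = 1.778 + 1.778 + 1.778 = 5.333; σ = √5.333 = 2.309 hours.
Z = (40 − 36) / 2.309 = 1.732
P(T ≤ 40) = Φ(1.732) ≈ 0.958

0.958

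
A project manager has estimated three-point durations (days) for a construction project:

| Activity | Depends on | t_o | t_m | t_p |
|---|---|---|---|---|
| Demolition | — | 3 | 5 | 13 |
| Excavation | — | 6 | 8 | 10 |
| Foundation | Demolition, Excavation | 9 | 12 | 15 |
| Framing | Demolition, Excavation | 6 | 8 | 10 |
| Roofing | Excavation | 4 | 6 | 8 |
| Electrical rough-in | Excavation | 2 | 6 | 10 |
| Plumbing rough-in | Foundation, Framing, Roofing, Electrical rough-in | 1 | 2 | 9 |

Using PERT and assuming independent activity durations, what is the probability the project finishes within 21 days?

0.133

te_Demolition = (3 + 4·5 + 13)/6 = 36/6 = 6; σ²_Demolition = ((13−3)/6)² = 2.778
te_Excavation = (6 + 4·8 + 10)/6 = 48/6 = 8; σ²_Excavation = ((10−6)/6)² = 0.444
te_Foundation = (9 + 4·12 + 15)/6 = 72/6 = 12; σ²_Foundation = ((15−9)/6)² = 1.000
te_Framing = (6 + 4·8 + 10)/6 = 48/6 = 8; σ²_Framing = ((10−6)/6)² = 0.444
te_Roofing = (4 + 4·6 + 8)/6 = 36/6 = 6; σ²_Roofing = ((8−4)/6)² = 0.444
te_Electrical rough-in = (2 + 4·6 + 10)/6 = 36/6 = 6; σ²_Electrical rough-in = ((10−2)/6)² = 1.778
te_Plumbing rough-in = (1 + 4·2 + 9)/6 = 18/6 = 3; σ²_Plumbing rough-in = ((9−1)/6)² = 1.778

Forward pass:
ES_Demolition = 0; EF_Demolition = 6
ES_Excavation = 0; EF_Excavation = 8
ES_Foundation = max(EF_Demolition=6, EF_Excavation=8) = 8; EF_Foundation = 8+12 = 20
ES_Framing = max(EF_Demolition=6, EF_Excavation=8) = 8; EF_Framing = 8+8 = 16
ES_Roofing = 8; EF_Roofing = 8+6 = 14
ES_Electrical rough-in = 8; EF_Electrical rough-in = 8+6 = 14
ES_Plumbing rough-in = max(EF_Foundation=20, EF_Framing=16, EF_Roofing=14, EF_Electrical rough-in=14) = 20; EF_Plumbing rough-in = 20+3 = 23
Expected project duration μ = 23 days. Critical path: Excavation → Foundation → Plumbing rough-in.

Variance along critical path = 0.444 + 1.000 + 1.778 = 3.222; σ = √3.222 = 1.795 days.
Z = (21 − 23) / 1.795 = -1.114
P(T ≤ 21) = Φ(-1.114) ≈ 0.133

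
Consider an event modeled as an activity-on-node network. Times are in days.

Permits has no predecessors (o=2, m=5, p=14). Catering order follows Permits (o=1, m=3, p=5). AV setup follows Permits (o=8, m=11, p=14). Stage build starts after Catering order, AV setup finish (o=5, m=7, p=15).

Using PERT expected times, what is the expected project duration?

te_Permits = (2 + 4·5 + 14)/6 = 36/6 = 6
te_Catering order = (1 + 4·3 + 5)/6 = 18/6 = 3
te_AV setup = (8 + 4·11 + 14)/6 = 66/6 = 11
te_Stage build = (5 + 4·7 + 15)/6 = 48/6 = 8

Forward pass:
ES_Permits = 0; EF_Permits = 6
ES_Catering order = 6; EF_Catering order = 6+3 = 9
ES_AV setup = 6; EF_AV setup = 6+11 = 17
ES_Stage build = max(EF_Catering order=9, EF_AV setup=17) = 17; EF_Stage build = 17+8 = 25
Expected project duration μ = 25 days. Critical path: Permits → AV setup → Stage build.

25 days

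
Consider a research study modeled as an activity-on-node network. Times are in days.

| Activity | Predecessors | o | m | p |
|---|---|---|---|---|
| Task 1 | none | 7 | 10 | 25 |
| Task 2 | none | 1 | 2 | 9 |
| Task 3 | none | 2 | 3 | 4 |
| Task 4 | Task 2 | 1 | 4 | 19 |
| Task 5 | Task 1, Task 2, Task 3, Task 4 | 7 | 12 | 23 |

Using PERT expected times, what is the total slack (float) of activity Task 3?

9 days

te_Task 1 = (7 + 4·10 + 25)/6 = 72/6 = 12
te_Task 2 = (1 + 4·2 + 9)/6 = 18/6 = 3
te_Task 3 = (2 + 4·3 + 4)/6 = 18/6 = 3
te_Task 4 = (1 + 4·4 + 19)/6 = 36/6 = 6
te_Task 5 = (7 + 4·12 + 23)/6 = 78/6 = 13

Forward pass:
ES_Task 1 = 0; EF_Task 1 = 12
ES_Task 2 = 0; EF_Task 2 = 3
ES_Task 3 = 0; EF_Task 3 = 3
ES_Task 4 = 3; EF_Task 4 = 3+6 = 9
ES_Task 5 = max(EF_Task 1=12, EF_Task 2=3, EF_Task 3=3, EF_Task 4=9) = 12; EF_Task 5 = 12+13 = 25
Expected project duration μ = 25 days. Critical path: Task 1 → Task 5.

Backward pass:
LF_Task 5 = 25; LS_Task 5 = 25−13 = 12
LF_Task 4 = LS_Task 5 = 12; LS_Task 4 = 12−6 = 6
LF_Task 3 = LS_Task 5 = 12; LS_Task 3 = 12−3 = 9
LF_Task 2 = min(LS_Task 4=6, LS_Task 5=12) = 6; LS_Task 2 = 6−3 = 3
LF_Task 1 = LS_Task 5 = 12; LS_Task 1 = 12−12 = 0
Slack_Task 3 = LS_Task 3 − ES_Task 3 = 9 − 0 = 9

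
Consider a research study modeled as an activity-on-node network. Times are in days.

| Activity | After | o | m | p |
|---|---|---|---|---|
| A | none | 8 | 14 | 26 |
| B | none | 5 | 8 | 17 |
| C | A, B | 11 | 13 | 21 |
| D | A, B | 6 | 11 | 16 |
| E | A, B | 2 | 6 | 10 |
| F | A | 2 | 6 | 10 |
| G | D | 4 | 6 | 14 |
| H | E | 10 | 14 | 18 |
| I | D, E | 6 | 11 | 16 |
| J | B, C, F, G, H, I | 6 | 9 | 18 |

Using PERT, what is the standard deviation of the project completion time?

4.31 days

te_A = (8 + 4·14 + 26)/6 = 90/6 = 15; σ²_A = ((26−8)/6)² = 9.000
te_B = (5 + 4·8 + 17)/6 = 54/6 = 9; σ²_B = ((17−5)/6)² = 4.000
te_C = (11 + 4·13 + 21)/6 = 84/6 = 14; σ²_C = ((21−11)/6)² = 2.778
te_D = (6 + 4·11 + 16)/6 = 66/6 = 11; σ²_D = ((16−6)/6)² = 2.778
te_E = (2 + 4·6 + 10)/6 = 36/6 = 6; σ²_E = ((10−2)/6)² = 1.778
te_F = (2 + 4·6 + 10)/6 = 36/6 = 6; σ²_F = ((10−2)/6)² = 1.778
te_G = (4 + 4·6 + 14)/6 = 42/6 = 7; σ²_G = ((14−4)/6)² = 2.778
te_H = (10 + 4·14 + 18)/6 = 84/6 = 14; σ²_H = ((18−10)/6)² = 1.778
te_I = (6 + 4·11 + 16)/6 = 66/6 = 11; σ²_I = ((16−6)/6)² = 2.778
te_J = (6 + 4·9 + 18)/6 = 60/6 = 10; σ²_J = ((18−6)/6)² = 4.000

Forward pass:
ES_A = 0; EF_A = 15
ES_B = 0; EF_B = 9
ES_C = max(EF_A=15, EF_B=9) = 15; EF_C = 15+14 = 29
ES_D = max(EF_A=15, EF_B=9) = 15; EF_D = 15+11 = 26
ES_E = max(EF_A=15, EF_B=9) = 15; EF_E = 15+6 = 21
ES_F = 15; EF_F = 15+6 = 21
ES_G = 26; EF_G = 26+7 = 33
ES_H = 21; EF_H = 21+14 = 35
ES_I = max(EF_D=26, EF_E=21) = 26; EF_I = 26+11 = 37
ES_J = max(EF_B=9, EF_C=29, EF_F=21, EF_G=33, EF_H=35, EF_I=37) = 37; EF_J = 37+10 = 47
Expected project duration μ = 47 days. Critical path: A → D → I → J.

Variance along critical path = 9.000 + 2.778 + 2.778 + 4.000 = 18.556
σ = √18.556 = 4.308 days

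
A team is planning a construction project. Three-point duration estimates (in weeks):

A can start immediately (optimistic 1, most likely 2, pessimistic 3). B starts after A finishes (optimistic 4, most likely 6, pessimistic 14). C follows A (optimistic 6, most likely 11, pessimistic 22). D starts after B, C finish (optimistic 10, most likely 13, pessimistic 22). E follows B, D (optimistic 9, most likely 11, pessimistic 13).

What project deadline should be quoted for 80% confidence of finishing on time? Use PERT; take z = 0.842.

te_A = (1 + 4·2 + 3)/6 = 12/6 = 2; σ²_A = ((3−1)/6)² = 0.111
te_B = (4 + 4·6 + 14)/6 = 42/6 = 7; σ²_B = ((14−4)/6)² = 2.778
te_C = (6 + 4·11 + 22)/6 = 72/6 = 12; σ²_C = ((22−6)/6)² = 7.111
te_D = (10 + 4·13 + 22)/6 = 84/6 = 14; σ²_D = ((22−10)/6)² = 4.000
te_E = (9 + 4·11 + 13)/6 = 66/6 = 11; σ²_E = ((13−9)/6)² = 0.444

Forward pass:
ES_A = 0; EF_A = 2
ES_B = 2; EF_B = 2+7 = 9
ES_C = 2; EF_C = 2+12 = 14
ES_D = max(EF_B=9, EF_C=14) = 14; EF_D = 14+14 = 28
ES_E = max(EF_B=9, EF_D=28) = 28; EF_E = 28+11 = 39
Expected project duration μ = 39 weeks. Critical path: A → C → D → E.

Variance along critical path = 0.111 + 7.111 + 4.000 + 0.444 = 11.667; σ = 3.416 weeks.
D = μ + z·σ = 39 + 0.842·3.416 = 41.9 weeks

41.9 weeks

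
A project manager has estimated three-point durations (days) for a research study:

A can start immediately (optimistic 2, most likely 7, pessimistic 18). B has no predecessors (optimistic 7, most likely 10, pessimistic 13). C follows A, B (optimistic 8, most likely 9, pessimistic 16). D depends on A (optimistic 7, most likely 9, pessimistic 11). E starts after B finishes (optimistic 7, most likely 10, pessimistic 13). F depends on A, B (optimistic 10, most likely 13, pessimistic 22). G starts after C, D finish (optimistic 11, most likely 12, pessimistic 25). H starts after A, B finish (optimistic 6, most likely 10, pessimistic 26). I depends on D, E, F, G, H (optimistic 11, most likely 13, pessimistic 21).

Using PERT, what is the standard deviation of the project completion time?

te_A = (2 + 4·7 + 18)/6 = 48/6 = 8; σ²_A = ((18−2)/6)² = 7.111
te_B = (7 + 4·10 + 13)/6 = 60/6 = 10; σ²_B = ((13−7)/6)² = 1.000
te_C = (8 + 4·9 + 16)/6 = 60/6 = 10; σ²_C = ((16−8)/6)² = 1.778
te_D = (7 + 4·9 + 11)/6 = 54/6 = 9; σ²_D = ((11−7)/6)² = 0.444
te_E = (7 + 4·10 + 13)/6 = 60/6 = 10; σ²_E = ((13−7)/6)² = 1.000
te_F = (10 + 4·13 + 22)/6 = 84/6 = 14; σ²_F = ((22−10)/6)² = 4.000
te_G = (11 + 4·12 + 25)/6 = 84/6 = 14; σ²_G = ((25−11)/6)² = 5.444
te_H = (6 + 4·10 + 26)/6 = 72/6 = 12; σ²_H = ((26−6)/6)² = 11.111
te_I = (11 + 4·13 + 21)/6 = 84/6 = 14; σ²_I = ((21−11)/6)² = 2.778

Forward pass:
ES_A = 0; EF_A = 8
ES_B = 0; EF_B = 10
ES_C = max(EF_A=8, EF_B=10) = 10; EF_C = 10+10 = 20
ES_D = 8; EF_D = 8+9 = 17
ES_E = 10; EF_E = 10+10 = 20
ES_F = max(EF_A=8, EF_B=10) = 10; EF_F = 10+14 = 24
ES_G = max(EF_C=20, EF_D=17) = 20; EF_G = 20+14 = 34
ES_H = max(EF_A=8, EF_B=10) = 10; EF_H = 10+12 = 22
ES_I = max(EF_D=17, EF_E=20, EF_F=24, EF_G=34, EF_H=22) = 34; EF_I = 34+14 = 48
Expected project duration μ = 48 days. Critical path: B → C → G → I.

Variance along critical path = 1.000 + 1.778 + 5.444 + 2.778 = 11.000
σ = √11.000 = 3.317 days

3.32 days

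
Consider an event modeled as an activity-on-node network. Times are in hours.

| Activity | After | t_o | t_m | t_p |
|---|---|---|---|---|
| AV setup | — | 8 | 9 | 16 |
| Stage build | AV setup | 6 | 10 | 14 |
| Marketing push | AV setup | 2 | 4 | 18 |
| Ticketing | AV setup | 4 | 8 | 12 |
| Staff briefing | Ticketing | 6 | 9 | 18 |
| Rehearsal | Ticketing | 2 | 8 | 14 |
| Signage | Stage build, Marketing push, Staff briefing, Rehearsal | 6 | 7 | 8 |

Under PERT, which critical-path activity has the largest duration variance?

Staff briefing

te_AV setup = (8 + 4·9 + 16)/6 = 60/6 = 10; σ²_AV setup = ((16−8)/6)² = 1.778
te_Stage build = (6 + 4·10 + 14)/6 = 60/6 = 10; σ²_Stage build = ((14−6)/6)² = 1.778
te_Marketing push = (2 + 4·4 + 18)/6 = 36/6 = 6; σ²_Marketing push = ((18−2)/6)² = 7.111
te_Ticketing = (4 + 4·8 + 12)/6 = 48/6 = 8; σ²_Ticketing = ((12−4)/6)² = 1.778
te_Staff briefing = (6 + 4·9 + 18)/6 = 60/6 = 10; σ²_Staff briefing = ((18−6)/6)² = 4.000
te_Rehearsal = (2 + 4·8 + 14)/6 = 48/6 = 8; σ²_Rehearsal = ((14−2)/6)² = 4.000
te_Signage = (6 + 4·7 + 8)/6 = 42/6 = 7; σ²_Signage = ((8−6)/6)² = 0.111

Forward pass:
ES_AV setup = 0; EF_AV setup = 10
ES_Stage build = 10; EF_Stage build = 10+10 = 20
ES_Marketing push = 10; EF_Marketing push = 10+6 = 16
ES_Ticketing = 10; EF_Ticketing = 10+8 = 18
ES_Staff briefing = 18; EF_Staff briefing = 18+10 = 28
ES_Rehearsal = 18; EF_Rehearsal = 18+8 = 26
ES_Signage = max(EF_Stage build=20, EF_Marketing push=16, EF_Staff briefing=28, EF_Rehearsal=26) = 28; EF_Signage = 28+7 = 35
Expected project duration μ = 35 hours. Critical path: AV setup → Ticketing → Staff briefing → Signage.

Variances on critical path: σ²_AV setup=1.778, σ²_Ticketing=1.778, σ²_Staff briefing=4.000, σ²_Signage=0.111.
Largest is σ²_Staff briefing = 4.000.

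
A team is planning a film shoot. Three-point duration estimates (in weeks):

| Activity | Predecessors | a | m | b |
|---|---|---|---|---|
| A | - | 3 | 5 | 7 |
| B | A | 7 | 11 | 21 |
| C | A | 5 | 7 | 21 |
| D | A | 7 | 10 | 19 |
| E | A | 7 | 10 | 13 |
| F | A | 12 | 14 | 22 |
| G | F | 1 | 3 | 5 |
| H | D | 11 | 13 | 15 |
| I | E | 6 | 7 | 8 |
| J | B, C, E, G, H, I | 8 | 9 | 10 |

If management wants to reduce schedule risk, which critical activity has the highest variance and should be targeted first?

D

te_A = (3 + 4·5 + 7)/6 = 30/6 = 5; σ²_A = ((7−3)/6)² = 0.444
te_B = (7 + 4·11 + 21)/6 = 72/6 = 12; σ²_B = ((21−7)/6)² = 5.444
te_C = (5 + 4·7 + 21)/6 = 54/6 = 9; σ²_C = ((21−5)/6)² = 7.111
te_D = (7 + 4·10 + 19)/6 = 66/6 = 11; σ²_D = ((19−7)/6)² = 4.000
te_E = (7 + 4·10 + 13)/6 = 60/6 = 10; σ²_E = ((13−7)/6)² = 1.000
te_F = (12 + 4·14 + 22)/6 = 90/6 = 15; σ²_F = ((22−12)/6)² = 2.778
te_G = (1 + 4·3 + 5)/6 = 18/6 = 3; σ²_G = ((5−1)/6)² = 0.444
te_H = (11 + 4·13 + 15)/6 = 78/6 = 13; σ²_H = ((15−11)/6)² = 0.444
te_I = (6 + 4·7 + 8)/6 = 42/6 = 7; σ²_I = ((8−6)/6)² = 0.111
te_J = (8 + 4·9 + 10)/6 = 54/6 = 9; σ²_J = ((10−8)/6)² = 0.111

Forward pass:
ES_A = 0; EF_A = 5
ES_B = 5; EF_B = 5+12 = 17
ES_C = 5; EF_C = 5+9 = 14
ES_D = 5; EF_D = 5+11 = 16
ES_E = 5; EF_E = 5+10 = 15
ES_F = 5; EF_F = 5+15 = 20
ES_G = 20; EF_G = 20+3 = 23
ES_H = 16; EF_H = 16+13 = 29
ES_I = 15; EF_I = 15+7 = 22
ES_J = max(EF_B=17, EF_C=14, EF_E=15, EF_G=23, EF_H=29, EF_I=22) = 29; EF_J = 29+9 = 38
Expected project duration μ = 38 weeks. Critical path: A → D → H → J.

Variances on critical path: σ²_A=0.444, σ²_D=4.000, σ²_H=0.444, σ²_J=0.111.
Largest is σ²_D = 4.000.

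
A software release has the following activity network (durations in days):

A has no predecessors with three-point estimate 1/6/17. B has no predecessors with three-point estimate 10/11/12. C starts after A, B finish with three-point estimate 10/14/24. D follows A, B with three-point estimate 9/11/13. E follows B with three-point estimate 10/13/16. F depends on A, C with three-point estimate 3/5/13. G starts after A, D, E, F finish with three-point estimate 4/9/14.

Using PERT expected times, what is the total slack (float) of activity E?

te_A = (1 + 4·6 + 17)/6 = 42/6 = 7
te_B = (10 + 4·11 + 12)/6 = 66/6 = 11
te_C = (10 + 4·14 + 24)/6 = 90/6 = 15
te_D = (9 + 4·11 + 13)/6 = 66/6 = 11
te_E = (10 + 4·13 + 16)/6 = 78/6 = 13
te_F = (3 + 4·5 + 13)/6 = 36/6 = 6
te_G = (4 + 4·9 + 14)/6 = 54/6 = 9

Forward pass:
ES_A = 0; EF_A = 7
ES_B = 0; EF_B = 11
ES_C = max(EF_A=7, EF_B=11) = 11; EF_C = 11+15 = 26
ES_D = max(EF_A=7, EF_B=11) = 11; EF_D = 11+11 = 22
ES_E = 11; EF_E = 11+13 = 24
ES_F = max(EF_A=7, EF_C=26) = 26; EF_F = 26+6 = 32
ES_G = max(EF_A=7, EF_D=22, EF_E=24, EF_F=32) = 32; EF_G = 32+9 = 41
Expected project duration μ = 41 days. Critical path: B → C → F → G.

Backward pass:
LF_G = 41; LS_G = 41−9 = 32
LF_F = LS_G = 32; LS_F = 32−6 = 26
LF_E = LS_G = 32; LS_E = 32−13 = 19
LF_D = LS_G = 32; LS_D = 32−11 = 21
LF_C = LS_F = 26; LS_C = 26−15 = 11
LF_B = min(LS_C=11, LS_D=21, LS_E=19) = 11; LS_B = 11−11 = 0
LF_A = min(LS_C=11, LS_D=21, LS_F=26, LS_G=32) = 11; LS_A = 11−7 = 4
Slack_E = LS_E − ES_E = 19 − 11 = 8

8 days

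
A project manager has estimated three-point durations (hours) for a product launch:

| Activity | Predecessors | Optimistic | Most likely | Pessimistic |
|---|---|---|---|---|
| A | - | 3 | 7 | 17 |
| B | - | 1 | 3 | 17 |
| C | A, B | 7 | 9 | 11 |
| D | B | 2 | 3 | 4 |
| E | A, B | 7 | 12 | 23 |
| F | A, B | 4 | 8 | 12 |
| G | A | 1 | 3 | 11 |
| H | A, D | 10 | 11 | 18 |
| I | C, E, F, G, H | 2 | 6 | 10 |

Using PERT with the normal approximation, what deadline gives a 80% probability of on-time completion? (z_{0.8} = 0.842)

30.2 hours

te_A = (3 + 4·7 + 17)/6 = 48/6 = 8; σ²_A = ((17−3)/6)² = 5.444
te_B = (1 + 4·3 + 17)/6 = 30/6 = 5; σ²_B = ((17−1)/6)² = 7.111
te_C = (7 + 4·9 + 11)/6 = 54/6 = 9; σ²_C = ((11−7)/6)² = 0.444
te_D = (2 + 4·3 + 4)/6 = 18/6 = 3; σ²_D = ((4−2)/6)² = 0.111
te_E = (7 + 4·12 + 23)/6 = 78/6 = 13; σ²_E = ((23−7)/6)² = 7.111
te_F = (4 + 4·8 + 12)/6 = 48/6 = 8; σ²_F = ((12−4)/6)² = 1.778
te_G = (1 + 4·3 + 11)/6 = 24/6 = 4; σ²_G = ((11−1)/6)² = 2.778
te_H = (10 + 4·11 + 18)/6 = 72/6 = 12; σ²_H = ((18−10)/6)² = 1.778
te_I = (2 + 4·6 + 10)/6 = 36/6 = 6; σ²_I = ((10−2)/6)² = 1.778

Forward pass:
ES_A = 0; EF_A = 8
ES_B = 0; EF_B = 5
ES_C = max(EF_A=8, EF_B=5) = 8; EF_C = 8+9 = 17
ES_D = 5; EF_D = 5+3 = 8
ES_E = max(EF_A=8, EF_B=5) = 8; EF_E = 8+13 = 21
ES_F = max(EF_A=8, EF_B=5) = 8; EF_F = 8+8 = 16
ES_G = 8; EF_G = 8+4 = 12
ES_H = max(EF_A=8, EF_D=8) = 8; EF_H = 8+12 = 20
ES_I = max(EF_C=17, EF_E=21, EF_F=16, EF_G=12, EF_H=20) = 21; EF_I = 21+6 = 27
Expected project duration μ = 27 hours. Critical path: A → E → I.

Variance along critical path = 5.444 + 7.111 + 1.778 = 14.333; σ = 3.786 hours.
D = μ + z·σ = 27 + 0.842·3.786 = 30.2 hours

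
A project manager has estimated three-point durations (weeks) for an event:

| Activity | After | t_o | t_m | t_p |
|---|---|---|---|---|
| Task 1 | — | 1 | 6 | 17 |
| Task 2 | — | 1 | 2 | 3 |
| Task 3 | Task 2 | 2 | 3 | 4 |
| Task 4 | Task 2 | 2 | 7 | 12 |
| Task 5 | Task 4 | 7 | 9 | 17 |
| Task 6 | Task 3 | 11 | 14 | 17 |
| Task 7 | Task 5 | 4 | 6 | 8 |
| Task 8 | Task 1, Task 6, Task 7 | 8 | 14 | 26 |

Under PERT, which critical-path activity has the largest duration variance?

Task 8

te_Task 1 = (1 + 4·6 + 17)/6 = 42/6 = 7; σ²_Task 1 = ((17−1)/6)² = 7.111
te_Task 2 = (1 + 4·2 + 3)/6 = 12/6 = 2; σ²_Task 2 = ((3−1)/6)² = 0.111
te_Task 3 = (2 + 4·3 + 4)/6 = 18/6 = 3; σ²_Task 3 = ((4−2)/6)² = 0.111
te_Task 4 = (2 + 4·7 + 12)/6 = 42/6 = 7; σ²_Task 4 = ((12−2)/6)² = 2.778
te_Task 5 = (7 + 4·9 + 17)/6 = 60/6 = 10; σ²_Task 5 = ((17−7)/6)² = 2.778
te_Task 6 = (11 + 4·14 + 17)/6 = 84/6 = 14; σ²_Task 6 = ((17−11)/6)² = 1.000
te_Task 7 = (4 + 4·6 + 8)/6 = 36/6 = 6; σ²_Task 7 = ((8−4)/6)² = 0.444
te_Task 8 = (8 + 4·14 + 26)/6 = 90/6 = 15; σ²_Task 8 = ((26−8)/6)² = 9.000

Forward pass:
ES_Task 1 = 0; EF_Task 1 = 7
ES_Task 2 = 0; EF_Task 2 = 2
ES_Task 3 = 2; EF_Task 3 = 2+3 = 5
ES_Task 4 = 2; EF_Task 4 = 2+7 = 9
ES_Task 5 = 9; EF_Task 5 = 9+10 = 19
ES_Task 6 = 5; EF_Task 6 = 5+14 = 19
ES_Task 7 = 19; EF_Task 7 = 19+6 = 25
ES_Task 8 = max(EF_Task 1=7, EF_Task 6=19, EF_Task 7=25) = 25; EF_Task 8 = 25+15 = 40
Expected project duration μ = 40 weeks. Critical path: Task 2 → Task 4 → Task 5 → Task 7 → Task 8.

Variances on critical path: σ²_Task 2=0.111, σ²_Task 4=2.778, σ²_Task 5=2.778, σ²_Task 7=0.444, σ²_Task 8=9.000.
Largest is σ²_Task 8 = 9.000.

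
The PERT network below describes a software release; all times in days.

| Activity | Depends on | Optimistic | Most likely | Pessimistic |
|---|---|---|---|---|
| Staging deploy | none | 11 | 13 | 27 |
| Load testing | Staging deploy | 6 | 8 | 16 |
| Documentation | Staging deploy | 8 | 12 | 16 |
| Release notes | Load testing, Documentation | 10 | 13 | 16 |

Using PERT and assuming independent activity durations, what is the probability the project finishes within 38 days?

0.262

te_Staging deploy = (11 + 4·13 + 27)/6 = 90/6 = 15; σ²_Staging deploy = ((27−11)/6)² = 7.111
te_Load testing = (6 + 4·8 + 16)/6 = 54/6 = 9; σ²_Load testing = ((16−6)/6)² = 2.778
te_Documentation = (8 + 4·12 + 16)/6 = 72/6 = 12; σ²_Documentation = ((16−8)/6)² = 1.778
te_Release notes = (10 + 4·13 + 16)/6 = 78/6 = 13; σ²_Release notes = ((16−10)/6)² = 1.000

Forward pass:
ES_Staging deploy = 0; EF_Staging deploy = 15
ES_Load testing = 15; EF_Load testing = 15+9 = 24
ES_Documentation = 15; EF_Documentation = 15+12 = 27
ES_Release notes = max(EF_Load testing=24, EF_Documentation=27) = 27; EF_Release notes = 27+13 = 40
Expected project duration μ = 40 days. Critical path: Staging deploy → Documentation → Release notes.

Variance along critical path = 7.111 + 1.778 + 1.000 = 9.889; σ = √9.889 = 3.145 days.
Z = (38 − 40) / 3.145 = -0.636
P(T ≤ 38) = Φ(-0.636) ≈ 0.262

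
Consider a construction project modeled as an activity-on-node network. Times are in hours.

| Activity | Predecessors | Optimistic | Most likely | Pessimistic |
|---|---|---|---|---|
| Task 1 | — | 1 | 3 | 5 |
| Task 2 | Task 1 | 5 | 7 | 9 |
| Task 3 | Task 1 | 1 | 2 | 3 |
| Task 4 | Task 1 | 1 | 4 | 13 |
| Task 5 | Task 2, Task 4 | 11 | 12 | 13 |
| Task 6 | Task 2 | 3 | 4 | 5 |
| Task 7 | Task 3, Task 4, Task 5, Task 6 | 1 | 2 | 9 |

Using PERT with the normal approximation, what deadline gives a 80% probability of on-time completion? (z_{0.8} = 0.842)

26.4 hours

te_Task 1 = (1 + 4·3 + 5)/6 = 18/6 = 3; σ²_Task 1 = ((5−1)/6)² = 0.444
te_Task 2 = (5 + 4·7 + 9)/6 = 42/6 = 7; σ²_Task 2 = ((9−5)/6)² = 0.444
te_Task 3 = (1 + 4·2 + 3)/6 = 12/6 = 2; σ²_Task 3 = ((3−1)/6)² = 0.111
te_Task 4 = (1 + 4·4 + 13)/6 = 30/6 = 5; σ²_Task 4 = ((13−1)/6)² = 4.000
te_Task 5 = (11 + 4·12 + 13)/6 = 72/6 = 12; σ²_Task 5 = ((13−11)/6)² = 0.111
te_Task 6 = (3 + 4·4 + 5)/6 = 24/6 = 4; σ²_Task 6 = ((5−3)/6)² = 0.111
te_Task 7 = (1 + 4·2 + 9)/6 = 18/6 = 3; σ²_Task 7 = ((9−1)/6)² = 1.778

Forward pass:
ES_Task 1 = 0; EF_Task 1 = 3
ES_Task 2 = 3; EF_Task 2 = 3+7 = 10
ES_Task 3 = 3; EF_Task 3 = 3+2 = 5
ES_Task 4 = 3; EF_Task 4 = 3+5 = 8
ES_Task 5 = max(EF_Task 2=10, EF_Task 4=8) = 10; EF_Task 5 = 10+12 = 22
ES_Task 6 = 10; EF_Task 6 = 10+4 = 14
ES_Task 7 = max(EF_Task 3=5, EF_Task 4=8, EF_Task 5=22, EF_Task 6=14) = 22; EF_Task 7 = 22+3 = 25
Expected project duration μ = 25 hours. Critical path: Task 1 → Task 2 → Task 5 → Task 7.

Variance along critical path = 0.444 + 0.444 + 0.111 + 1.778 = 2.778; σ = 1.667 hours.
D = μ + z·σ = 25 + 0.842·1.667 = 26.4 hours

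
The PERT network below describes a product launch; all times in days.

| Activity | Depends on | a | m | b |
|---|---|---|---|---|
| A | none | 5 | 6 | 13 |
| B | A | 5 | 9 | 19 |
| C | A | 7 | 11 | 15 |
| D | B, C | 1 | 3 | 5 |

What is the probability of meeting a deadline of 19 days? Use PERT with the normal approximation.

0.159

te_A = (5 + 4·6 + 13)/6 = 42/6 = 7; σ²_A = ((13−5)/6)² = 1.778
te_B = (5 + 4·9 + 19)/6 = 60/6 = 10; σ²_B = ((19−5)/6)² = 5.444
te_C = (7 + 4·11 + 15)/6 = 66/6 = 11; σ²_C = ((15−7)/6)² = 1.778
te_D = (1 + 4·3 + 5)/6 = 18/6 = 3; σ²_D = ((5−1)/6)² = 0.444

Forward pass:
ES_A = 0; EF_A = 7
ES_B = 7; EF_B = 7+10 = 17
ES_C = 7; EF_C = 7+11 = 18
ES_D = max(EF_B=17, EF_C=18) = 18; EF_D = 18+3 = 21
Expected project duration μ = 21 days. Critical path: A → C → D.

Variance along critical path = 1.778 + 1.778 + 0.444 = 4.000; σ = √4.000 = 2.000 days.
Z = (19 − 21) / 2.000 = -1.000
P(T ≤ 19) = Φ(-1.000) ≈ 0.159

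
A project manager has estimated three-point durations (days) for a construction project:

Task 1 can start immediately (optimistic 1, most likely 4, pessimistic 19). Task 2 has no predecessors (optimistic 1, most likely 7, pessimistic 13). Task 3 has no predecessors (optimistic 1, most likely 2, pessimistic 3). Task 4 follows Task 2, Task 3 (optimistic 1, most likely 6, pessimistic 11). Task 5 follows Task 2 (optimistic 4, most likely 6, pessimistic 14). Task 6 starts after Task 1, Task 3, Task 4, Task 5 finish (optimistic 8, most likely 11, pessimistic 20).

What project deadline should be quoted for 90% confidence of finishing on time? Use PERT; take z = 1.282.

30.2 days

te_Task 1 = (1 + 4·4 + 19)/6 = 36/6 = 6; σ²_Task 1 = ((19−1)/6)² = 9.000
te_Task 2 = (1 + 4·7 + 13)/6 = 42/6 = 7; σ²_Task 2 = ((13−1)/6)² = 4.000
te_Task 3 = (1 + 4·2 + 3)/6 = 12/6 = 2; σ²_Task 3 = ((3−1)/6)² = 0.111
te_Task 4 = (1 + 4·6 + 11)/6 = 36/6 = 6; σ²_Task 4 = ((11−1)/6)² = 2.778
te_Task 5 = (4 + 4·6 + 14)/6 = 42/6 = 7; σ²_Task 5 = ((14−4)/6)² = 2.778
te_Task 6 = (8 + 4·11 + 20)/6 = 72/6 = 12; σ²_Task 6 = ((20−8)/6)² = 4.000

Forward pass:
ES_Task 1 = 0; EF_Task 1 = 6
ES_Task 2 = 0; EF_Task 2 = 7
ES_Task 3 = 0; EF_Task 3 = 2
ES_Task 4 = max(EF_Task 2=7, EF_Task 3=2) = 7; EF_Task 4 = 7+6 = 13
ES_Task 5 = 7; EF_Task 5 = 7+7 = 14
ES_Task 6 = max(EF_Task 1=6, EF_Task 3=2, EF_Task 4=13, EF_Task 5=14) = 14; EF_Task 6 = 14+12 = 26
Expected project duration μ = 26 days. Critical path: Task 2 → Task 5 → Task 6.

Variance along critical path = 4.000 + 2.778 + 4.000 = 10.778; σ = 3.283 days.
D = μ + z·σ = 26 + 1.282·3.283 = 30.2 days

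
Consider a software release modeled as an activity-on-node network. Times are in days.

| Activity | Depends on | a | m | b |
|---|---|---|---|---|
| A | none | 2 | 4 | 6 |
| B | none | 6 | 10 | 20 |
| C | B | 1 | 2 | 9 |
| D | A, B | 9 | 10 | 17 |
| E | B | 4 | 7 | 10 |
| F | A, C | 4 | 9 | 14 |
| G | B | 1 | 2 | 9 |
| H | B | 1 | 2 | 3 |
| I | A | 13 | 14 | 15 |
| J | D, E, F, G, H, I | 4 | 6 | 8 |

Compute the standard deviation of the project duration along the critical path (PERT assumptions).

te_A = (2 + 4·4 + 6)/6 = 24/6 = 4; σ²_A = ((6−2)/6)² = 0.444
te_B = (6 + 4·10 + 20)/6 = 66/6 = 11; σ²_B = ((20−6)/6)² = 5.444
te_C = (1 + 4·2 + 9)/6 = 18/6 = 3; σ²_C = ((9−1)/6)² = 1.778
te_D = (9 + 4·10 + 17)/6 = 66/6 = 11; σ²_D = ((17−9)/6)² = 1.778
te_E = (4 + 4·7 + 10)/6 = 42/6 = 7; σ²_E = ((10−4)/6)² = 1.000
te_F = (4 + 4·9 + 14)/6 = 54/6 = 9; σ²_F = ((14−4)/6)² = 2.778
te_G = (1 + 4·2 + 9)/6 = 18/6 = 3; σ²_G = ((9−1)/6)² = 1.778
te_H = (1 + 4·2 + 3)/6 = 12/6 = 2; σ²_H = ((3−1)/6)² = 0.111
te_I = (13 + 4·14 + 15)/6 = 84/6 = 14; σ²_I = ((15−13)/6)² = 0.111
te_J = (4 + 4·6 + 8)/6 = 36/6 = 6; σ²_J = ((8−4)/6)² = 0.444

Forward pass:
ES_A = 0; EF_A = 4
ES_B = 0; EF_B = 11
ES_C = 11; EF_C = 11+3 = 14
ES_D = max(EF_A=4, EF_B=11) = 11; EF_D = 11+11 = 22
ES_E = 11; EF_E = 11+7 = 18
ES_F = max(EF_A=4, EF_C=14) = 14; EF_F = 14+9 = 23
ES_G = 11; EF_G = 11+3 = 14
ES_H = 11; EF_H = 11+2 = 13
ES_I = 4; EF_I = 4+14 = 18
ES_J = max(EF_D=22, EF_E=18, EF_F=23, EF_G=14, EF_H=13, EF_I=18) = 23; EF_J = 23+6 = 29
Expected project duration μ = 29 days. Critical path: B → C → F → J.

Variance along critical path = 5.444 + 1.778 + 2.778 + 0.444 = 10.444
σ = √10.444 = 3.232 days

3.23 days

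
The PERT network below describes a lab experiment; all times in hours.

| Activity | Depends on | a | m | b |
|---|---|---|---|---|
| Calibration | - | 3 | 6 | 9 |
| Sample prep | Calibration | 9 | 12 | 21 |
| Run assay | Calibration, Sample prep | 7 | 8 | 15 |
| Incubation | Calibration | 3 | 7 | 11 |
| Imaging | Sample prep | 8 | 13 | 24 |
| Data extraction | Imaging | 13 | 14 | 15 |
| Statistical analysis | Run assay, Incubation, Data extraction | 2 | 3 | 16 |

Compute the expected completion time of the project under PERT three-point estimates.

52 hours

te_Calibration = (3 + 4·6 + 9)/6 = 36/6 = 6
te_Sample prep = (9 + 4·12 + 21)/6 = 78/6 = 13
te_Run assay = (7 + 4·8 + 15)/6 = 54/6 = 9
te_Incubation = (3 + 4·7 + 11)/6 = 42/6 = 7
te_Imaging = (8 + 4·13 + 24)/6 = 84/6 = 14
te_Data extraction = (13 + 4·14 + 15)/6 = 84/6 = 14
te_Statistical analysis = (2 + 4·3 + 16)/6 = 30/6 = 5

Forward pass:
ES_Calibration = 0; EF_Calibration = 6
ES_Sample prep = 6; EF_Sample prep = 6+13 = 19
ES_Run assay = max(EF_Calibration=6, EF_Sample prep=19) = 19; EF_Run assay = 19+9 = 28
ES_Incubation = 6; EF_Incubation = 6+7 = 13
ES_Imaging = 19; EF_Imaging = 19+14 = 33
ES_Data extraction = 33; EF_Data extraction = 33+14 = 47
ES_Statistical analysis = max(EF_Run assay=28, EF_Incubation=13, EF_Data extraction=47) = 47; EF_Statistical analysis = 47+5 = 52
Expected project duration μ = 52 hours. Critical path: Calibration → Sample prep → Imaging → Data extraction → Statistical analysis.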